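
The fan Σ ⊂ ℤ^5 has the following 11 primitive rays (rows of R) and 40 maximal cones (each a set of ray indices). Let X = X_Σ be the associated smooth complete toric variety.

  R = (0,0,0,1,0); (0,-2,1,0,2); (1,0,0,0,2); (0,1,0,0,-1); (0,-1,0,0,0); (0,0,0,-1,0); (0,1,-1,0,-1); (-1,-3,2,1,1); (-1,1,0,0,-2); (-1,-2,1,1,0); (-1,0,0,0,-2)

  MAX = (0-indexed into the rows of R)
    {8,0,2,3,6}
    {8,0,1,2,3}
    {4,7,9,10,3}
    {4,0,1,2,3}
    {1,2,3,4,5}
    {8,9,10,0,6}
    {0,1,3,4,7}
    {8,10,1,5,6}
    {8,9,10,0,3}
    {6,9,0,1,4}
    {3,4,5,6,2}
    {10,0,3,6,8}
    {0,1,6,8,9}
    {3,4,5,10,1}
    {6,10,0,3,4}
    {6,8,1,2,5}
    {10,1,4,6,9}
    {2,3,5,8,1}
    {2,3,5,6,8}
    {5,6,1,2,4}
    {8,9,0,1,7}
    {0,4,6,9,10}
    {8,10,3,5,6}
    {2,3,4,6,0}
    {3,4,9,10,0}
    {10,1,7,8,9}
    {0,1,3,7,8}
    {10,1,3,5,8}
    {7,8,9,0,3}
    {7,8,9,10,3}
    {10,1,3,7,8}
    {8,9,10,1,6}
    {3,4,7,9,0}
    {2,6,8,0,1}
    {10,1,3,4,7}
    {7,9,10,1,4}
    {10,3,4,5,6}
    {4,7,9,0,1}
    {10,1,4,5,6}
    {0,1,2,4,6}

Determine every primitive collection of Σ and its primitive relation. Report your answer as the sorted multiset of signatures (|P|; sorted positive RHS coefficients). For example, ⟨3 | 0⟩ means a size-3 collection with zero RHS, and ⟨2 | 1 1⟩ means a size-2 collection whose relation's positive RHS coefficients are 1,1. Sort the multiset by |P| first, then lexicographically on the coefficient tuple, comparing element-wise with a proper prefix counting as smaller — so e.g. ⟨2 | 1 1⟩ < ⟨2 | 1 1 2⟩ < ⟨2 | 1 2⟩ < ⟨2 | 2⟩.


The 13 primitive collections of Σ (r=11, n=5):

  • {0,5}:  v_{0} + v_{5} = 0  ⟹  sig = ⟨2 | 0⟩
  • {2,10}:  v_{2} + v_{10} = 0  ⟹  sig = ⟨2 | 0⟩
  • {4,8}:  v_{4} + v_{8} = v_{10}  ⟹  sig = ⟨2 | 1⟩
  • {6,7}:  v_{6} + v_{7} = v_{9}  ⟹  sig = ⟨2 | 1⟩
  • {2,9}:  v_{2} + v_{9} = v_{0} + v_{1}  ⟹  sig = ⟨2 | 1 1⟩
  • {5,9}:  v_{5} + v_{9} = v_{1} + v_{10}  ⟹  sig = ⟨2 | 1 1⟩
  • {2,7}:  v_{2} + v_{7} = v_{0} + 2·v_{1} + v_{3}  ⟹  sig = ⟨2 | 1 1 2⟩
  • {5,7}:  v_{5} + v_{7} = 2·v_{1} + v_{3} + v_{10}  ⟹  sig = ⟨2 | 1 1 2⟩
  • {1,3,6}:  v_{1} + v_{3} + v_{6} = 0  ⟹  sig = ⟨3 | 0⟩
  • {0,1,10}:  v_{0} + v_{1} + v_{10} = v_{9}  ⟹  sig = ⟨3 | 1⟩
  • {1,3,9}:  v_{1} + v_{3} + v_{9} = v_{7}  ⟹  sig = ⟨3 | 1⟩
  • {3,6,9}:  v_{3} + v_{6} + v_{9} = v_{0} + v_{10}  ⟹  sig = ⟨3 | 1 1⟩
  • {0,7,10}:  v_{0} + v_{7} + v_{10} = v_{3} + 2·v_{9}  ⟹  sig = ⟨3 | 1 2⟩

Hence PRS(X_Σ) =
    |P|=2: 8 collections, coeffs (), (), (1), (1), (1,1), (1,1), (1,1,2), (1,1,2)
    |P|=3: 5 collections, coeffs (), (1), (1), (1,1), (1,2)


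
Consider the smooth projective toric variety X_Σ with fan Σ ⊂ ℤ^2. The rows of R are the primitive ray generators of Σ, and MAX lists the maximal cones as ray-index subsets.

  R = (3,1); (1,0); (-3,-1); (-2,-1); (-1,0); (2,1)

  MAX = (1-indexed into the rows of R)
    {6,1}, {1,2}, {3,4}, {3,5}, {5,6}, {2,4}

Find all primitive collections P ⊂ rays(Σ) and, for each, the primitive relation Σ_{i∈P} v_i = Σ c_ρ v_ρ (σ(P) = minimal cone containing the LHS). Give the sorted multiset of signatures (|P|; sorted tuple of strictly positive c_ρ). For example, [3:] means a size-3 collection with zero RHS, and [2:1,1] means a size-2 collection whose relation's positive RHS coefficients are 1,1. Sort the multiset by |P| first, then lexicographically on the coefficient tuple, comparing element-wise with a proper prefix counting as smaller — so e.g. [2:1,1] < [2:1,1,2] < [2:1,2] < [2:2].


Σ has 9 primitive collections:

  {1,3}:  v_{1} + v_{3} = 0  →  sig = [2:]
  {2,5}:  v_{2} + v_{5} = 0  →  sig = [2:]
  {4,6}:  v_{4} + v_{6} = 0  →  sig = [2:]
  {1,4}:  v_{1} + v_{4} = v_{2}  →  sig = [2:1]
  {1,5}:  v_{1} + v_{5} = v_{6}  →  sig = [2:1]
  {2,3}:  v_{2} + v_{3} = v_{4}  →  sig = [2:1]
  {2,6}:  v_{2} + v_{6} = v_{1}  →  sig = [2:1]
  {3,6}:  v_{3} + v_{6} = v_{5}  →  sig = [2:1]
  {4,5}:  v_{4} + v_{5} = v_{3}  →  sig = [2:1]

so the primitive-relation signature multiset is
    [2:]
    [2:]
    [2:]
    [2:1]
    [2:1]
    [2:1]
    [2:1]
    [2:1]
    [2:1]


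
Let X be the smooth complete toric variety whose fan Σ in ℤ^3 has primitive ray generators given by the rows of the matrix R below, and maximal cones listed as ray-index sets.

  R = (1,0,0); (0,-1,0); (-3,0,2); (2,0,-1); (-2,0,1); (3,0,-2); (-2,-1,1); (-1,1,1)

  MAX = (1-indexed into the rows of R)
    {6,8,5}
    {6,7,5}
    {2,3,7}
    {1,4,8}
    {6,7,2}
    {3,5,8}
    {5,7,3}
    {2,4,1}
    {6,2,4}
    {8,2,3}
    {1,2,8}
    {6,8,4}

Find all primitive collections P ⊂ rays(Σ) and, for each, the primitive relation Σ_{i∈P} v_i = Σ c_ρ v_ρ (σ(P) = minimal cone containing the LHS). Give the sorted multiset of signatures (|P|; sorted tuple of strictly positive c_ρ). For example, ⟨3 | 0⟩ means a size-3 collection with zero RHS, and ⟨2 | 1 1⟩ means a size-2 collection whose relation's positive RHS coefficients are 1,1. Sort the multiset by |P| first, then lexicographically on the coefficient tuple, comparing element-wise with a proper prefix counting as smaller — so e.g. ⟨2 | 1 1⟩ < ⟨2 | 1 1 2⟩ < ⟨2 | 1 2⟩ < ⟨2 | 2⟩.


Primitive collections (12):

  P={3,6}:  v_{3} + v_{6} = 0  →  sig = ⟨2 | 0⟩
  P={4,5}:  v_{4} + v_{5} = 0  →  sig = ⟨2 | 0⟩
  P={2,5}:  v_{2} + v_{5} = v_{7}  →  sig = ⟨2 | 1⟩
  P={4,7}:  v_{4} + v_{7} = v_{2}  →  sig = ⟨2 | 1⟩
  P={7,8}:  v_{7} + v_{8} = v_{3}  →  sig = ⟨2 | 1⟩
  P={1,5}:  v_{1} + v_{5} = v_{2} + v_{8}  →  sig = ⟨2 | 1 1⟩
  P={3,4}:  v_{3} + v_{4} = v_{2} + v_{8}  →  sig = ⟨2 | 1 1⟩
  P={1,7}:  v_{1} + v_{7} = 2·v_{2} + v_{8}  →  sig = ⟨2 | 1 2⟩
  P={1,6}:  v_{1} + v_{6} = 2·v_{4}  →  sig = ⟨2 | 2⟩
  P={1,3}:  v_{1} + v_{3} = 2·v_{2} + 2·v_{8}  →  sig = ⟨2 | 2 2⟩
  P={2,4,8}:  v_{2} + v_{4} + v_{8} = v_{1}  →  sig = ⟨3 | 1⟩
  P={2,6,8}:  v_{2} + v_{6} + v_{8} = v_{4}  →  sig = ⟨3 | 1⟩

so the primitive-relation signature multiset is
[⟨2 | 0⟩, ⟨2 | 0⟩, ⟨2 | 1⟩, ⟨2 | 1⟩, ⟨2 | 1⟩, ⟨2 | 1 1⟩, ⟨2 | 1 1⟩, ⟨2 | 1 2⟩, ⟨2 | 2⟩, ⟨2 | 2 2⟩, ⟨3 | 1⟩, ⟨3 | 1⟩]


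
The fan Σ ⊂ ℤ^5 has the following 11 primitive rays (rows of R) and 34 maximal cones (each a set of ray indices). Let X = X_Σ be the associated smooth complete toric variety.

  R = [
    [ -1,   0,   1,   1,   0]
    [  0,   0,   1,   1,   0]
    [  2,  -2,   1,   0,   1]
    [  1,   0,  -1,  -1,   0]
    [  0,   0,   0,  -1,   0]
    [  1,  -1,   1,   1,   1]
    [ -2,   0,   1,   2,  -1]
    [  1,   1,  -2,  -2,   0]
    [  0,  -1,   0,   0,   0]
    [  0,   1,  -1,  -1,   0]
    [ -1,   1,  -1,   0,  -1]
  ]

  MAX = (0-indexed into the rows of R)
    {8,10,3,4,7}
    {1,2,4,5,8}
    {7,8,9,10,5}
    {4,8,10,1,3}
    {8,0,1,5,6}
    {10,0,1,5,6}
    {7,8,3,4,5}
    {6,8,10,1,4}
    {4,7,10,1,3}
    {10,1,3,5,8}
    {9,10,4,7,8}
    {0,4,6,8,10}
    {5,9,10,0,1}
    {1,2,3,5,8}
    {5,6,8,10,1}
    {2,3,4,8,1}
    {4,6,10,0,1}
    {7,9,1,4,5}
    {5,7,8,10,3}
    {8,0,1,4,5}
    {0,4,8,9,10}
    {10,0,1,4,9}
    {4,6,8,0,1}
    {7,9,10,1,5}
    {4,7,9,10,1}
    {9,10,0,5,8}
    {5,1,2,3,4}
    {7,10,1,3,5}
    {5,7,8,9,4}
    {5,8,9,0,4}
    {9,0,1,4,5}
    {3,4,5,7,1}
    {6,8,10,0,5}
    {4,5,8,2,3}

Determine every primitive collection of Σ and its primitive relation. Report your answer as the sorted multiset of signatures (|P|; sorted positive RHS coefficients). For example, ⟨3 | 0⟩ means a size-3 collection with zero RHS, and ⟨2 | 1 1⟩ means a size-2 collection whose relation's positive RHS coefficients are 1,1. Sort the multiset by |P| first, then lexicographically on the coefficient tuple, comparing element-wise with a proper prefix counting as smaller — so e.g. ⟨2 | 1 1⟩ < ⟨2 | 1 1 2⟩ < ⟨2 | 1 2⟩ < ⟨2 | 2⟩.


The 17 primitive collections of Σ (r=11, n=5):

  P = {0,3}:  v_{0} + v_{3} = 0 ; sig = ⟨2 | 0⟩
  P = {0,7}:  v_{0} + v_{7} = v_{9} ; sig = ⟨2 | 1⟩
  P = {3,9}:  v_{3} + v_{9} = v_{7} ; sig = ⟨2 | 1⟩
  P = {6,7}:  v_{6} + v_{7} = v_{10} ; sig = ⟨2 | 1⟩
  P = {6,9}:  v_{6} + v_{9} = v_{0} + v_{10} ; sig = ⟨2 | 1 1⟩
  P = {2,9}:  v_{2} + v_{9} = v_{3} + v_{4} + v_{5} ; sig = ⟨2 | 1 1 1⟩
  P = {2,10}:  v_{2} + v_{10} = v_{1} + v_{3} + v_{8} ; sig = ⟨2 | 1 1 1⟩
  P = {3,6}:  v_{3} + v_{6} = v_{1} + v_{8} + v_{10} ; sig = ⟨2 | 1 1 1⟩
  P = {0,2}:  v_{0} + v_{2} = v_{1} + v_{4} + v_{5} + v_{8} ; sig = ⟨2 | 1 1 1 1⟩
  P = {2,7}:  v_{2} + v_{7} = 2·v_{3} + v_{4} + v_{5} ; sig = ⟨2 | 1 1 2⟩
  P = {2,6}:  v_{2} + v_{6} = 2·v_{1} + 2·v_{8} ; sig = ⟨2 | 2 2⟩
  P = {1,8,9}:  v_{1} + v_{8} + v_{9} = 0 ; sig = ⟨3 | 0⟩
  P = {4,5,10}:  v_{4} + v_{5} + v_{10} = 0 ; sig = ⟨3 | 0⟩
  P = {1,7,8}:  v_{1} + v_{7} + v_{8} = v_{3} ; sig = ⟨3 | 1⟩
  P = {4,5,6}:  v_{4} + v_{5} + v_{6} = v_{0} + v_{1} + v_{8} ; sig = ⟨3 | 1 1 1⟩
  P = {0,1,8,10}:  v_{0} + v_{1} + v_{8} + v_{10} = v_{6} ; sig = ⟨4 | 1⟩
  P = {1,3,4,5,8}:  v_{1} + v_{3} + v_{4} + v_{5} + v_{8} = v_{2} ; sig = ⟨5 | 1⟩

Hence PRS(X_Σ) =
[⟨2 | 0⟩, ⟨2 | 1⟩, ⟨2 | 1⟩, ⟨2 | 1⟩, ⟨2 | 1 1⟩, ⟨2 | 1 1 1⟩, ⟨2 | 1 1 1⟩, ⟨2 | 1 1 1⟩, ⟨2 | 1 1 1 1⟩, ⟨2 | 1 1 2⟩, ⟨2 | 2 2⟩, ⟨3 | 0⟩, ⟨3 | 0⟩, ⟨3 | 1⟩, ⟨3 | 1 1 1⟩, ⟨4 | 1⟩, ⟨5 | 1⟩]


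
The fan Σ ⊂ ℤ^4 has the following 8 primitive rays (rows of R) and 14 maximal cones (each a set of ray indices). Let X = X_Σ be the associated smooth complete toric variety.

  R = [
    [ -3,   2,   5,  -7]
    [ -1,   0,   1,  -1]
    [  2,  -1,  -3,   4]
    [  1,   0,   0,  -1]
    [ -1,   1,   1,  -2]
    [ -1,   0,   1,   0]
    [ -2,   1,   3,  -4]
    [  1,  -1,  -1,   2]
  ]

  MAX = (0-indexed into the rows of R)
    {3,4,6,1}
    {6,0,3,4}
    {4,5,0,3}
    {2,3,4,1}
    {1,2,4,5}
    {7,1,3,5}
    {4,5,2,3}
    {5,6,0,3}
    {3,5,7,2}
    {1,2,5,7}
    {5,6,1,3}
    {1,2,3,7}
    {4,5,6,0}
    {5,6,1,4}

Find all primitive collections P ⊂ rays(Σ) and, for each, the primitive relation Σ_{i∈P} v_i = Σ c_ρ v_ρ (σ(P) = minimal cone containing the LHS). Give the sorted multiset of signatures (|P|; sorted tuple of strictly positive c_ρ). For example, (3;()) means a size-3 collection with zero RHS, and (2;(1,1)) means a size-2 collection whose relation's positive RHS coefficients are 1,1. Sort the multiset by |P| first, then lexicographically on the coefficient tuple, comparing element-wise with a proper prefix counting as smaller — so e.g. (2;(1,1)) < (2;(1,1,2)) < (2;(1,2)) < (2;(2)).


Σ has 9 primitive collections:

  P={2,6}:  v_{2} + v_{6} = 0  →  sig = (2;())
  P={4,7}:  v_{4} + v_{7} = 0  →  sig = (2;())
  P={0,2}:  v_{0} + v_{2} = v_{3} + v_{4} + v_{5}  →  sig = (2;(1,1,1))
  P={0,7}:  v_{0} + v_{7} = v_{3} + v_{5} + v_{6}  →  sig = (2;(1,1,1))
  P={6,7}:  v_{6} + v_{7} = v_{1} + v_{3} + v_{5}  →  sig = (2;(1,1,1))
  P={0,1}:  v_{0} + v_{1} = 2·v_{6}  →  sig = (2;(2))
  P={1,2,3,5}:  v_{1} + v_{2} + v_{3} + v_{5} = v_{7}  →  sig = (4;(1))
  P={1,3,4,5}:  v_{1} + v_{3} + v_{4} + v_{5} = v_{6}  →  sig = (4;(1))
  P={3,4,5,6}:  v_{3} + v_{4} + v_{5} + v_{6} = v_{0}  →  sig = (4;(1))

so the primitive-relation signature multiset is
    |P|=2: 6 collections, coeffs (), (), (1,1,1), (1,1,1), (1,1,1), (2)
    |P|=4: 3 collections, coeffs (1), (1), (1)


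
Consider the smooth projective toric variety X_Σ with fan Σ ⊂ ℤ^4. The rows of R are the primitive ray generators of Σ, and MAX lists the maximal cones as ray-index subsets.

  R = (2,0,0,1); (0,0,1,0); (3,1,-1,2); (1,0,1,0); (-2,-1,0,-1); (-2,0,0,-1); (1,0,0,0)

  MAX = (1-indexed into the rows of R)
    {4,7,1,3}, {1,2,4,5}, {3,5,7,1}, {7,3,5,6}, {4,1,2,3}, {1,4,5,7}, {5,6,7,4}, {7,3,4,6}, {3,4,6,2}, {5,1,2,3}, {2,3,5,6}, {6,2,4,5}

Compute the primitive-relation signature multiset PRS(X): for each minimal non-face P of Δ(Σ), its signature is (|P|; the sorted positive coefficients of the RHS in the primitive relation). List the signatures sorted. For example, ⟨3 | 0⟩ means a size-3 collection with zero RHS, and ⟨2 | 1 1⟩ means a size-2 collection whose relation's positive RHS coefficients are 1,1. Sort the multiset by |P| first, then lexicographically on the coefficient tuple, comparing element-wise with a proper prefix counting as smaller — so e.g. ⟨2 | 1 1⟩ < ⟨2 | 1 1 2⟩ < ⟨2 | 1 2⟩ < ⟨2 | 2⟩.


3 collections generate NE(X_Σ); each relation:

  {1,6}:  v_{1} + v_{6} = 0  →  sig = ⟨2 | 0⟩
  {2,7}:  v_{2} + v_{7} = v_{4}  →  sig = ⟨2 | 1⟩
  {3,4,5}:  v_{3} + v_{4} + v_{5} = v_{1}  →  sig = ⟨3 | 1⟩

Sorted signature multiset PRS(X):
    |P|=2: 2 collections, coeffs (), (1)
    |P|=3: 1 collection, coeffs (1)


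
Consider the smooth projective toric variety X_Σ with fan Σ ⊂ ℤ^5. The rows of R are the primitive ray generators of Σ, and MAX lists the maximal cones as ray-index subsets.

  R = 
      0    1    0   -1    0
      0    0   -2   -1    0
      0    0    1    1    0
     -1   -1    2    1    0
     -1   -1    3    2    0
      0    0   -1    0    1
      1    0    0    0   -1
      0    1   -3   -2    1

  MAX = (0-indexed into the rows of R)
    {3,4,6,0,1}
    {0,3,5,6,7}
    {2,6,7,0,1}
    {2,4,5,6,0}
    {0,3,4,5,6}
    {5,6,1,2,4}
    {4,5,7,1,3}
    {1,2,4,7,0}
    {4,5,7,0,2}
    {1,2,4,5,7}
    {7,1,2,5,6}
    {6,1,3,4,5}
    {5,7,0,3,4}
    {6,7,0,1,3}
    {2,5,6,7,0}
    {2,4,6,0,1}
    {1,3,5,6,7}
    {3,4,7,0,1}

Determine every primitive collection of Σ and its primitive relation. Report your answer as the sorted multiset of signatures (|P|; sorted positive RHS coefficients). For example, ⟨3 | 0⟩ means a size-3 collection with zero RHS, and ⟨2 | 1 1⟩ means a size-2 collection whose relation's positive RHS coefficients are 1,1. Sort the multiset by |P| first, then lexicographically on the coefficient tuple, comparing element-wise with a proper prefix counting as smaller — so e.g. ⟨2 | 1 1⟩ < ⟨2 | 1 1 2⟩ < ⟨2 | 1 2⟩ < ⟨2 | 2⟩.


3 collections generate NE(X_Σ); each relation:

  • {2,3}:  v_{2} + v_{3} = v_{4}  so sig = ⟨2 | 1⟩
  • {4,6,7}:  v_{4} + v_{6} + v_{7} = 0  so sig = ⟨3 | 0⟩
  • {0,1,5}:  v_{0} + v_{1} + v_{5} = v_{7}  so sig = ⟨3 | 1⟩

Hence PRS(X_Σ) =
    |P|=2: 1 collection, coeffs (1)
    |P|=3: 2 collections, coeffs (), (1)


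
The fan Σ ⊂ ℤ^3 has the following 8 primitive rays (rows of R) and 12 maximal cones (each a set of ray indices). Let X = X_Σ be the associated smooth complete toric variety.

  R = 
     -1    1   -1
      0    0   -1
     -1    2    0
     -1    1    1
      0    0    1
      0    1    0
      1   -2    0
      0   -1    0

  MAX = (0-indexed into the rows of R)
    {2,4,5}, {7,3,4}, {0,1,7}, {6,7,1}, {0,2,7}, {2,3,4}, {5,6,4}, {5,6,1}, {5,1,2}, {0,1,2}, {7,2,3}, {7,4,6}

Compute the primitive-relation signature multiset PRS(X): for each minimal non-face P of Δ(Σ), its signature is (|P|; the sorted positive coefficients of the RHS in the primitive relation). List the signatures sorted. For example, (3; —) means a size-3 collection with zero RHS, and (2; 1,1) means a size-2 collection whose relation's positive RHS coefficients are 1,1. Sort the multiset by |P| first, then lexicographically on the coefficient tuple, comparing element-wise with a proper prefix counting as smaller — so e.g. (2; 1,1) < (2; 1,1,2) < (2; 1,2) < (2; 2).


Minimal non-faces — 12 found among 8 rays, 12 max cones:

  P = {1,4}:  v_{1} + v_{4} = 0 ; sig = (2; —)
  P = {2,6}:  v_{2} + v_{6} = 0 ; sig = (2; —)
  P = {5,7}:  v_{5} + v_{7} = 0 ; sig = (2; —)
  P = {0,4}:  v_{0} + v_{4} = v_{2} + v_{7} ; sig = (2; 1,1)
  P = {0,5}:  v_{0} + v_{5} = v_{1} + v_{2} ; sig = (2; 1,1)
  P = {0,6}:  v_{0} + v_{6} = v_{1} + v_{7} ; sig = (2; 1,1)
  P = {1,3}:  v_{1} + v_{3} = v_{2} + v_{7} ; sig = (2; 1,1)
  P = {3,5}:  v_{3} + v_{5} = v_{2} + v_{4} ; sig = (2; 1,1)
  P = {3,6}:  v_{3} + v_{6} = v_{4} + v_{7} ; sig = (2; 1,1)
  P = {0,3}:  v_{0} + v_{3} = 2·v_{2} + 2·v_{7} ; sig = (2; 2,2)
  P = {1,2,7}:  v_{1} + v_{2} + v_{7} = v_{0} ; sig = (3; 1)
  P = {2,4,7}:  v_{2} + v_{4} + v_{7} = v_{3} ; sig = (3; 1)

Sorted signature multiset PRS(X):
[(2; —), (2; —), (2; —), (2; 1,1), (2; 1,1), (2; 1,1), (2; 1,1), (2; 1,1), (2; 1,1), (2; 2,2), (3; 1), (3; 1)]


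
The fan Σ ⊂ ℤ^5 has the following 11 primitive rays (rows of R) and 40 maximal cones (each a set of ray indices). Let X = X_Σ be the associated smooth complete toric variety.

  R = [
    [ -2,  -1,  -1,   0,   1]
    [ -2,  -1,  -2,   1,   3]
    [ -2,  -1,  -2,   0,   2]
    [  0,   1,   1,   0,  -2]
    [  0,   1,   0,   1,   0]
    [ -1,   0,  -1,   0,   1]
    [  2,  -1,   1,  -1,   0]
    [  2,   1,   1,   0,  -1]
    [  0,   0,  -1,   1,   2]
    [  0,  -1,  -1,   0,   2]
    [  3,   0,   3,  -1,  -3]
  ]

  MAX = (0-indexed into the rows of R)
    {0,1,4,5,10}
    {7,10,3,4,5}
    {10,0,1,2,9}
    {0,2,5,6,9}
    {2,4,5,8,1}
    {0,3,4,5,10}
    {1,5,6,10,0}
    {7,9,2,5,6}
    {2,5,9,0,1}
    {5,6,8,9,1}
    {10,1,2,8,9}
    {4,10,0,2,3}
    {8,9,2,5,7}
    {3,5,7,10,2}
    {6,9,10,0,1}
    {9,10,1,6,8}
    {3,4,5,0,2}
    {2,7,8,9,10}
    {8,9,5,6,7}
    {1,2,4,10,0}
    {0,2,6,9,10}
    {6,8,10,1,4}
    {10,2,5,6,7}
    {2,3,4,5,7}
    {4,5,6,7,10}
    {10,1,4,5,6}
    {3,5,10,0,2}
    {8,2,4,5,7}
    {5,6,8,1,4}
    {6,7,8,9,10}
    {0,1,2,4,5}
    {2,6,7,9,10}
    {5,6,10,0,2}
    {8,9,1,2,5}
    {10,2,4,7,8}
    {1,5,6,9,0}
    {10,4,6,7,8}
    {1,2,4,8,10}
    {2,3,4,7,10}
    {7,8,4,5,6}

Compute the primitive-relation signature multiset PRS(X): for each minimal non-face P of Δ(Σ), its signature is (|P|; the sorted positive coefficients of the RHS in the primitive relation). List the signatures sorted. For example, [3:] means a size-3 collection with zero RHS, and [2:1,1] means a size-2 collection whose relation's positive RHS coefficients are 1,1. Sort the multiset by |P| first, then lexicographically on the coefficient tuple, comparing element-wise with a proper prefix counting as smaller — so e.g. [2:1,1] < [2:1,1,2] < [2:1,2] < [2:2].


Primitive collections (16):

  P = {0,7}:  v_{0} + v_{7} = 0 ; sig = [2:]
  P = {3,9}:  v_{3} + v_{9} = 0 ; sig = [2:]
  P = {0,8}:  v_{0} + v_{8} = v_{1} ; sig = [2:1]
  P = {1,7}:  v_{1} + v_{7} = v_{8} ; sig = [2:1]
  P = {3,8}:  v_{3} + v_{8} = v_{4} ; sig = [2:1]
  P = {4,9}:  v_{4} + v_{9} = v_{8} ; sig = [2:1]
  P = {1,3}:  v_{1} + v_{3} = v_{0} + v_{4} ; sig = [2:1,1]
  P = {3,6}:  v_{3} + v_{6} = v_{5} + v_{10} ; sig = [2:1,1]
  P = {2,4,6}:  v_{2} + v_{4} + v_{6} = v_{9} ; sig = [3:1]
  P = {5,9,10}:  v_{5} + v_{9} + v_{10} = v_{6} ; sig = [3:1]
  P = {5,8,10}:  v_{5} + v_{8} + v_{10} = v_{4} + v_{6} ; sig = [3:1,1]
  P = {0,4,6}:  v_{0} + v_{4} + v_{6} = v_{1} + v_{5} + v_{10} ; sig = [3:1,1,1]
  P = {1,2,6}:  v_{1} + v_{2} + v_{6} = v_{0} + 2·v_{9} ; sig = [3:1,2]
  P = {2,6,8}:  v_{2} + v_{6} + v_{8} = 2·v_{9} ; sig = [3:2]
  P = {2,4,5,10}:  v_{2} + v_{4} + v_{5} + v_{10} = 0 ; sig = [4:]
  P = {1,2,5,10}:  v_{1} + v_{2} + v_{5} + v_{10} = v_{0} + v_{9} ; sig = [4:1,1]

Signatures (|P|; sorted positive RHS coefficients), sorted:
    [2:]
    [2:]
    [2:1]
    [2:1]
    [2:1]
    [2:1]
    [2:1,1]
    [2:1,1]
    [3:1]
    [3:1]
    [3:1,1]
    [3:1,1,1]
    [3:1,2]
    [3:2]
    [4:]
    [4:1,1]


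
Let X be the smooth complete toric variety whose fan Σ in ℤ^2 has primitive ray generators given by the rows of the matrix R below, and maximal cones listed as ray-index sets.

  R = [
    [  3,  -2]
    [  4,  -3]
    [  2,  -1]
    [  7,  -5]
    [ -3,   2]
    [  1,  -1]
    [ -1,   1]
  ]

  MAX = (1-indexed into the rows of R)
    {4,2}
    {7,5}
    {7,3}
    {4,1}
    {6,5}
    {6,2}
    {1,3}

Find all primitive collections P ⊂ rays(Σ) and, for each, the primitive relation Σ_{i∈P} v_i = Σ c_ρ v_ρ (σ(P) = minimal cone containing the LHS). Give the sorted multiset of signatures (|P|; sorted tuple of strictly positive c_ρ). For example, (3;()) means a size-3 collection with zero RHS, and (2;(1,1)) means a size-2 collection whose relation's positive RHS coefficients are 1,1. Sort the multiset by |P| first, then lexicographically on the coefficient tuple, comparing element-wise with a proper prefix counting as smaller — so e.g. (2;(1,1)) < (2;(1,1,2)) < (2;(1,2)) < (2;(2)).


Minimal non-faces — 14 found among 7 rays, 7 max cones:

  {1,5}:  v_{1} + v_{5} = 0  so sig = (2;())
  {6,7}:  v_{6} + v_{7} = 0  so sig = (2;())
  {1,2}:  v_{1} + v_{2} = v_{4}  so sig = (2;(1))
  {1,6}:  v_{1} + v_{6} = v_{2}  so sig = (2;(1))
  {1,7}:  v_{1} + v_{7} = v_{3}  so sig = (2;(1))
  {2,5}:  v_{2} + v_{5} = v_{6}  so sig = (2;(1))
  {2,7}:  v_{2} + v_{7} = v_{1}  so sig = (2;(1))
  {3,5}:  v_{3} + v_{5} = v_{7}  so sig = (2;(1))
  {3,6}:  v_{3} + v_{6} = v_{1}  so sig = (2;(1))
  {4,5}:  v_{4} + v_{5} = v_{2}  so sig = (2;(1))
  {2,3}:  v_{2} + v_{3} = 2·v_{1}  so sig = (2;(2))
  {4,6}:  v_{4} + v_{6} = 2·v_{2}  so sig = (2;(2))
  {4,7}:  v_{4} + v_{7} = 2·v_{1}  so sig = (2;(2))
  {3,4}:  v_{3} + v_{4} = 3·v_{1}  so sig = (2;(3))

Sorted signature multiset PRS(X):
    |P|=2: 14 collections, coeffs (), (), (1), (1), (1), (1), (1), (1), (1), (1), (2), (2), (2), (3)


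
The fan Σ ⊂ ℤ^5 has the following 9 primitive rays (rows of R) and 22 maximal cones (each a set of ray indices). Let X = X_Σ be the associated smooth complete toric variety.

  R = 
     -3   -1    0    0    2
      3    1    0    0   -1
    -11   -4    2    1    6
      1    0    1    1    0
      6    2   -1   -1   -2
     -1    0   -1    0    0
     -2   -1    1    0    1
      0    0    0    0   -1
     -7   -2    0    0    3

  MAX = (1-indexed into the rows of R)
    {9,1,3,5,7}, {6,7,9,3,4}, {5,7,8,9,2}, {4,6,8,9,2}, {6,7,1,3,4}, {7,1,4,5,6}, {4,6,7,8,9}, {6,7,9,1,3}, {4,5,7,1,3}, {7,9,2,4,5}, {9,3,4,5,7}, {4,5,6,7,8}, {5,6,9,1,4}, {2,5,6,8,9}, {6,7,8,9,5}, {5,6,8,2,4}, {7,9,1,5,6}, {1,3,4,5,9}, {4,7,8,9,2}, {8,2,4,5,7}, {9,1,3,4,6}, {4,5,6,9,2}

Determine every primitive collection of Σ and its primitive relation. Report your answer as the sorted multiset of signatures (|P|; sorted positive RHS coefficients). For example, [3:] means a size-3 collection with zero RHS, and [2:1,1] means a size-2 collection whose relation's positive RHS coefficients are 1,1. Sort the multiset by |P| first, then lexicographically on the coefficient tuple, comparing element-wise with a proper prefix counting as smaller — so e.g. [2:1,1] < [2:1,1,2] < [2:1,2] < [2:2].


9 collections generate NE(X_Σ); each relation:

  P={1,8}:  v_{1} + v_{8} = v_{6} + v_{7} — sig = [2:1,1]
  P={1,2}:  v_{1} + v_{2} = v_{4} + v_{5} + v_{9} — sig = [2:1,1,1]
  P={3,8}:  v_{3} + v_{8} = v_{4} + v_{6} + 2·v_{7} + v_{9} — sig = [2:1,1,1,2]
  P={2,3}:  v_{2} + v_{3} = 2·v_{4} + v_{5} + v_{7} + 2·v_{9} — sig = [2:1,1,2,2]
  P={2,6,7}:  v_{2} + v_{6} + v_{7} = 0 — sig = [3:]
  P={3,5,6}:  v_{3} + v_{5} + v_{6} = 2·v_{1} — sig = [3:2]
  P={4,5,8,9}:  v_{4} + v_{5} + v_{8} + v_{9} = 0 — sig = [4:]
  P={1,4,7,9}:  v_{1} + v_{4} + v_{7} + v_{9} = v_{3} — sig = [4:1]
  P={4,5,6,7,9}:  v_{4} + v_{5} + v_{6} + v_{7} + v_{9} = v_{1} — sig = [5:1]

Signatures (|P|; sorted positive RHS coefficients), sorted:
    |P|=2: 4 collections, coeffs (1,1), (1,1,1), (1,1,1,2), (1,1,2,2)
    |P|=3: 2 collections, coeffs (), (2)
    |P|=4: 2 collections, coeffs (), (1)
    |P|=5: 1 collection, coeffs (1)


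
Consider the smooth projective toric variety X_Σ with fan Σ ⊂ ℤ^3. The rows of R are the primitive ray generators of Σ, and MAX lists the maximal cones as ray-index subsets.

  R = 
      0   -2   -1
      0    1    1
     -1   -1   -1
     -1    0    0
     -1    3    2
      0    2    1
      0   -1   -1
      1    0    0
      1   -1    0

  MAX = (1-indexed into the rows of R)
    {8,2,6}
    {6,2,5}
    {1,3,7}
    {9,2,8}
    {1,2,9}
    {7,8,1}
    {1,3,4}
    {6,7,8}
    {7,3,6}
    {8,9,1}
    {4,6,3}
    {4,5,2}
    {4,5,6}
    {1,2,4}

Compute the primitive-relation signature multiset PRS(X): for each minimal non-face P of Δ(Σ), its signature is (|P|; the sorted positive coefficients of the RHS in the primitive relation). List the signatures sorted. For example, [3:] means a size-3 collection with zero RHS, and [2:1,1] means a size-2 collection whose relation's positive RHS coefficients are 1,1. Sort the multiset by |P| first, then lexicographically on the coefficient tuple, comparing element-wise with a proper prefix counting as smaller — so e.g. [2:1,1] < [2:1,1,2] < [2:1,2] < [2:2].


Minimal non-faces — 17 found among 9 rays, 14 max cones:

  {1,6}:  v_{1} + v_{6} = 0  ⟹  sig = [2:]
  {2,7}:  v_{2} + v_{7} = 0  ⟹  sig = [2:]
  {4,8}:  v_{4} + v_{8} = 0  ⟹  sig = [2:]
  {2,3}:  v_{2} + v_{3} = v_{4}  ⟹  sig = [2:1]
  {3,8}:  v_{3} + v_{8} = v_{7}  ⟹  sig = [2:1]
  {3,9}:  v_{3} + v_{9} = v_{1}  ⟹  sig = [2:1]
  {4,7}:  v_{4} + v_{7} = v_{3}  ⟹  sig = [2:1]
  {1,5}:  v_{1} + v_{5} = v_{2} + v_{4}  ⟹  sig = [2:1,1]
  {4,9}:  v_{4} + v_{9} = v_{1} + v_{2}  ⟹  sig = [2:1,1]
  {5,7}:  v_{5} + v_{7} = v_{4} + v_{6}  ⟹  sig = [2:1,1]
  {5,8}:  v_{5} + v_{8} = v_{2} + v_{6}  ⟹  sig = [2:1,1]
  {6,9}:  v_{6} + v_{9} = v_{2} + v_{8}  ⟹  sig = [2:1,1]
  {7,9}:  v_{7} + v_{9} = v_{1} + v_{8}  ⟹  sig = [2:1,1]
  {3,5}:  v_{3} + v_{5} = 2·v_{4} + v_{6}  ⟹  sig = [2:1,2]
  {5,9}:  v_{5} + v_{9} = 2·v_{2}  ⟹  sig = [2:2]
  {1,2,8}:  v_{1} + v_{2} + v_{8} = v_{9}  ⟹  sig = [3:1]
  {2,4,6}:  v_{2} + v_{4} + v_{6} = v_{5}  ⟹  sig = [3:1]

Sorted signature multiset PRS(X):
{ [2:] ×3,  [2:1] ×4,  [2:1,1] ×6,  [2:1,2],  [2:2],  [3:1] ×2 }


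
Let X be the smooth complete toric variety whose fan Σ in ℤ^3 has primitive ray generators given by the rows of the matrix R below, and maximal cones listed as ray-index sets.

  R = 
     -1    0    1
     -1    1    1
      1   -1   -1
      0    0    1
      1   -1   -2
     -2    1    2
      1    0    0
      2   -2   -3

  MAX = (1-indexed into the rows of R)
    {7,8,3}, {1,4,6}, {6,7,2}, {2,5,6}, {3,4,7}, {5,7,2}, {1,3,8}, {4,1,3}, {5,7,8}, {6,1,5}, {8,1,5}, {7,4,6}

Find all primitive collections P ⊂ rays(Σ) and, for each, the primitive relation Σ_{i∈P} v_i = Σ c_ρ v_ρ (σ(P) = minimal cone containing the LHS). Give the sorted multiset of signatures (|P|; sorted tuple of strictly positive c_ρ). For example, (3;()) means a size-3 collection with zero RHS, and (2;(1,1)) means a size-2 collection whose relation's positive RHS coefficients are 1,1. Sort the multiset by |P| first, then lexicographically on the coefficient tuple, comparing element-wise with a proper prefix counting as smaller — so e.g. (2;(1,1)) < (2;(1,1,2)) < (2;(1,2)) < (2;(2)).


The 11 primitive collections of Σ (r=8, n=3):

  {2,3}:  v_{2} + v_{3} = 0  ⟹  sig = (2;())
  {1,2}:  v_{1} + v_{2} = v_{6}  ⟹  sig = (2;(1))
  {1,7}:  v_{1} + v_{7} = v_{4}  ⟹  sig = (2;(1))
  {2,8}:  v_{2} + v_{8} = v_{5}  ⟹  sig = (2;(1))
  {3,5}:  v_{3} + v_{5} = v_{8}  ⟹  sig = (2;(1))
  {3,6}:  v_{3} + v_{6} = v_{1}  ⟹  sig = (2;(1))
  {4,5}:  v_{4} + v_{5} = v_{3}  ⟹  sig = (2;(1))
  {2,4}:  v_{2} + v_{4} = v_{6} + v_{7}  ⟹  sig = (2;(1,1))
  {6,8}:  v_{6} + v_{8} = v_{1} + v_{5}  ⟹  sig = (2;(1,1))
  {4,8}:  v_{4} + v_{8} = 2·v_{3}  ⟹  sig = (2;(2))
  {5,6,7}:  v_{5} + v_{6} + v_{7} = 0  ⟹  sig = (3;())

Sorted signature multiset PRS(X):
    |P|=2: 10 collections, coeffs (), (1), (1), (1), (1), (1), (1), (1,1), (1,1), (2)
    |P|=3: 1 collection, coeffs ()


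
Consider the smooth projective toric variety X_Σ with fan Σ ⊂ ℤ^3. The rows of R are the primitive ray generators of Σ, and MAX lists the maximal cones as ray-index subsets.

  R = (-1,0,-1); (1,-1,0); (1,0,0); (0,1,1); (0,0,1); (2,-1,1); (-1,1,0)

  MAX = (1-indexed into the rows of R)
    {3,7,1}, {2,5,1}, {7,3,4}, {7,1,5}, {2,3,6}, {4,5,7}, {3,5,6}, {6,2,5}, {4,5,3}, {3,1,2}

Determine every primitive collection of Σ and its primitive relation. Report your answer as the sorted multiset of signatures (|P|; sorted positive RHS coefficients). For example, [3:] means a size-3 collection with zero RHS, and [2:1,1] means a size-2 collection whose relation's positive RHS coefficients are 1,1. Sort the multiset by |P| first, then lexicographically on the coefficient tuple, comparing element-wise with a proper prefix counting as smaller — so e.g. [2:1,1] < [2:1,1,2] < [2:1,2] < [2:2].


Σ has 9 primitive collections:

  P={2,7}:  v_{2} + v_{7} = 0  ⇒ sig = [2:]
  P={1,4}:  v_{1} + v_{4} = v_{7}  ⇒ sig = [2:1]
  P={1,6}:  v_{1} + v_{6} = v_{2}  ⇒ sig = [2:1]
  P={2,4}:  v_{2} + v_{4} = v_{3} + v_{5}  ⇒ sig = [2:1,1]
  P={6,7}:  v_{6} + v_{7} = v_{3} + v_{5}  ⇒ sig = [2:1,1]
  P={4,6}:  v_{4} + v_{6} = 2·v_{3} + 2·v_{5}  ⇒ sig = [2:2,2]
  P={1,3,5}:  v_{1} + v_{3} + v_{5} = 0  ⇒ sig = [3:]
  P={2,3,5}:  v_{2} + v_{3} + v_{5} = v_{6}  ⇒ sig = [3:1]
  P={3,5,7}:  v_{3} + v_{5} + v_{7} = v_{4}  ⇒ sig = [3:1]

Hence PRS(X_Σ) =
[[2:], [2:1], [2:1], [2:1,1], [2:1,1], [2:2,2], [3:], [3:1], [3:1]]


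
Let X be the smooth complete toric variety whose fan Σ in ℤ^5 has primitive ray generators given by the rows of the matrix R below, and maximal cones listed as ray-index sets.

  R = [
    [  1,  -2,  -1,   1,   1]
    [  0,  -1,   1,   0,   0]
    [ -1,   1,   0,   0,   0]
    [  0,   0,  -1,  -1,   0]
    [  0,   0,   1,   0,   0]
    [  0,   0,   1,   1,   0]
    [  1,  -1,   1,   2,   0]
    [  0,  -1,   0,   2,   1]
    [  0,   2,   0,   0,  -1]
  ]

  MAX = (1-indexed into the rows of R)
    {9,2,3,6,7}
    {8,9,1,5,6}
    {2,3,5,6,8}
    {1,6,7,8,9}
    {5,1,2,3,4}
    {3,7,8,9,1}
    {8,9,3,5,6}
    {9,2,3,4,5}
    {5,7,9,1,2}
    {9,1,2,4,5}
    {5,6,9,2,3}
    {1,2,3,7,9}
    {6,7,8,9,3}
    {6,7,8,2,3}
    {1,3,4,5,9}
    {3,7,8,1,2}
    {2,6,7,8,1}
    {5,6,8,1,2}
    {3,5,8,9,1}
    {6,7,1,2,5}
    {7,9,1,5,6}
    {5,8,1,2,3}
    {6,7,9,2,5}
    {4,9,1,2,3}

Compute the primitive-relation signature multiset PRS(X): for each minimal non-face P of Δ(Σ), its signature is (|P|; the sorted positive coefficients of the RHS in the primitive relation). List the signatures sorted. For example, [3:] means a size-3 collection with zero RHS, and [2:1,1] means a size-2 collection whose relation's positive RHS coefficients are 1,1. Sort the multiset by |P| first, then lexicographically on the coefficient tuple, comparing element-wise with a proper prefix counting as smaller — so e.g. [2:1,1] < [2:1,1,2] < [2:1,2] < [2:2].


Minimal non-faces — 9 found among 9 rays, 24 max cones:

  • {4,6}:  v_{4} + v_{6} = 0  ⟹  sig = [2:]
  • {4,8}:  v_{4} + v_{8} = v_{1} + v_{3}  ⟹  sig = [2:1,1]
  • {4,7}:  v_{4} + v_{7} = v_{1} + v_{2} + v_{9}  ⟹  sig = [2:1,1,1]
  • {1,3,6}:  v_{1} + v_{3} + v_{6} = v_{8}  ⟹  sig = [3:1]
  • {2,8,9}:  v_{2} + v_{8} + v_{9} = v_{3} + v_{7}  ⟹  sig = [3:1,1]
  • {5,7,8}:  v_{5} + v_{7} + v_{8} = v_{1} + 3·v_{6}  ⟹  sig = [3:1,3]
  • {3,5,7}:  v_{3} + v_{5} + v_{7} = 2·v_{6}  ⟹  sig = [3:2]
  • {1,2,6,9}:  v_{1} + v_{2} + v_{6} + v_{9} = v_{7}  ⟹  sig = [4:1]
  • {1,2,3,5,9}:  v_{1} + v_{2} + v_{3} + v_{5} + v_{9} = v_{6}  ⟹  sig = [5:1]

Signatures (|P|; sorted positive RHS coefficients), sorted:
{ [2:],  [2:1,1],  [2:1,1,1],  [3:1],  [3:1,1],  [3:1,3],  [3:2],  [4:1],  [5:1] }


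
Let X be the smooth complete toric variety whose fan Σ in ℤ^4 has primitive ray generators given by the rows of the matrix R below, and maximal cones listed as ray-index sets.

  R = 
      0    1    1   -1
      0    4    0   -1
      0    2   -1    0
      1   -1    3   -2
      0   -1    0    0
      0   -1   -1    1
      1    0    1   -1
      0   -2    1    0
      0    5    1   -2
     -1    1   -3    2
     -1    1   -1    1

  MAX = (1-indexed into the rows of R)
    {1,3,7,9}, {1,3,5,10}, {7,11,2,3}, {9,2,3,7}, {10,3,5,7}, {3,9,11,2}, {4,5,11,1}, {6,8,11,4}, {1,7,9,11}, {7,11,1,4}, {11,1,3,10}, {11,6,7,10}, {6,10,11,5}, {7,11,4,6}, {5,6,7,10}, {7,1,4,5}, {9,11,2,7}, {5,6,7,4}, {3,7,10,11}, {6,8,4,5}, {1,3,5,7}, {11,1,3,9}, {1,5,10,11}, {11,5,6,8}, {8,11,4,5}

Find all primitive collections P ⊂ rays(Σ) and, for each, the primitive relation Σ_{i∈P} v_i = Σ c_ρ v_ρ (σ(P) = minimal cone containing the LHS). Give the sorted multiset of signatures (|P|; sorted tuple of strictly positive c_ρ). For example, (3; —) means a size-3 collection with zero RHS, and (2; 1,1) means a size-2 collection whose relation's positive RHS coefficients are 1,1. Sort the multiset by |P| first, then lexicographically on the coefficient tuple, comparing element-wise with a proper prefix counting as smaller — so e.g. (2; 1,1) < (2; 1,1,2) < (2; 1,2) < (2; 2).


Minimal non-faces — 25 found among 11 rays, 25 max cones:

  P = {1,6}:  v_{1} + v_{6} = 0  ⇒ sig = (2; —)
  P = {3,8}:  v_{3} + v_{8} = 0  ⇒ sig = (2; —)
  P = {4,10}:  v_{4} + v_{10} = 0  ⇒ sig = (2; —)
  P = {1,2}:  v_{1} + v_{2} = v_{9}  ⇒ sig = (2; 1)
  P = {6,9}:  v_{6} + v_{9} = v_{2}  ⇒ sig = (2; 1)
  P = {2,5}:  v_{2} + v_{5} = v_{1} + v_{3}  ⇒ sig = (2; 1,1)
  P = {3,4}:  v_{3} + v_{4} = v_{1} + v_{7}  ⇒ sig = (2; 1,1)
  P = {3,6}:  v_{3} + v_{6} = v_{7} + v_{10}  ⇒ sig = (2; 1,1)
  P = {7,8}:  v_{7} + v_{8} = v_{4} + v_{6}  ⇒ sig = (2; 1,1)
  P = {1,8}:  v_{1} + v_{8} = v_{4} + v_{5} + v_{11}  ⇒ sig = (2; 1,1,1)
  P = {2,6}:  v_{2} + v_{6} = v_{3} + v_{7} + v_{11}  ⇒ sig = (2; 1,1,1)
  P = {2,8}:  v_{2} + v_{8} = v_{1} + v_{7} + v_{11}  ⇒ sig = (2; 1,1,1)
  P = {8,10}:  v_{8} + v_{10} = v_{5} + v_{6} + v_{11}  ⇒ sig = (2; 1,1,1)
  P = {8,9}:  v_{8} + v_{9} = 2·v_{1} + v_{7} + v_{11}  ⇒ sig = (2; 1,1,2)
  P = {9,10}:  v_{9} + v_{10} = v_{1} + 2·v_{3} + v_{11}  ⇒ sig = (2; 1,1,2)
  P = {2,10}:  v_{2} + v_{10} = 2·v_{3} + v_{11}  ⇒ sig = (2; 1,2)
  P = {5,9}:  v_{5} + v_{9} = 2·v_{1} + v_{3}  ⇒ sig = (2; 1,2)
  P = {2,4}:  v_{2} + v_{4} = 2·v_{1} + 2·v_{7} + v_{11}  ⇒ sig = (2; 1,2,2)
  P = {4,9}:  v_{4} + v_{9} = 3·v_{1} + 2·v_{7} + v_{11}  ⇒ sig = (2; 1,2,3)
  P = {5,7,11}:  v_{5} + v_{7} + v_{11} = 0  ⇒ sig = (3; —)
  P = {1,7,10}:  v_{1} + v_{7} + v_{10} = v_{3}  ⇒ sig = (3; 1)
  P = {3,5,11}:  v_{3} + v_{5} + v_{11} = v_{1} + v_{10}  ⇒ sig = (3; 1,1)
  P = {1,3,7,11}:  v_{1} + v_{3} + v_{7} + v_{11} = v_{2}  ⇒ sig = (4; 1)
  P = {4,5,6,11}:  v_{4} + v_{5} + v_{6} + v_{11} = v_{8}  ⇒ sig = (4; 1)
  P = {3,7,9,11}:  v_{3} + v_{7} + v_{9} + v_{11} = 2·v_{2}  ⇒ sig = (4; 2)

Sorted signature multiset PRS(X):
{ (2; —) ×3,  (2; 1) ×2,  (2; 1,1) ×4,  (2; 1,1,1) ×4,  (2; 1,1,2) ×2,  (2; 1,2) ×2,  (2; 1,2,2),  (2; 1,2,3),  (3; —),  (3; 1),  (3; 1,1),  (4; 1) ×2,  (4; 2) }


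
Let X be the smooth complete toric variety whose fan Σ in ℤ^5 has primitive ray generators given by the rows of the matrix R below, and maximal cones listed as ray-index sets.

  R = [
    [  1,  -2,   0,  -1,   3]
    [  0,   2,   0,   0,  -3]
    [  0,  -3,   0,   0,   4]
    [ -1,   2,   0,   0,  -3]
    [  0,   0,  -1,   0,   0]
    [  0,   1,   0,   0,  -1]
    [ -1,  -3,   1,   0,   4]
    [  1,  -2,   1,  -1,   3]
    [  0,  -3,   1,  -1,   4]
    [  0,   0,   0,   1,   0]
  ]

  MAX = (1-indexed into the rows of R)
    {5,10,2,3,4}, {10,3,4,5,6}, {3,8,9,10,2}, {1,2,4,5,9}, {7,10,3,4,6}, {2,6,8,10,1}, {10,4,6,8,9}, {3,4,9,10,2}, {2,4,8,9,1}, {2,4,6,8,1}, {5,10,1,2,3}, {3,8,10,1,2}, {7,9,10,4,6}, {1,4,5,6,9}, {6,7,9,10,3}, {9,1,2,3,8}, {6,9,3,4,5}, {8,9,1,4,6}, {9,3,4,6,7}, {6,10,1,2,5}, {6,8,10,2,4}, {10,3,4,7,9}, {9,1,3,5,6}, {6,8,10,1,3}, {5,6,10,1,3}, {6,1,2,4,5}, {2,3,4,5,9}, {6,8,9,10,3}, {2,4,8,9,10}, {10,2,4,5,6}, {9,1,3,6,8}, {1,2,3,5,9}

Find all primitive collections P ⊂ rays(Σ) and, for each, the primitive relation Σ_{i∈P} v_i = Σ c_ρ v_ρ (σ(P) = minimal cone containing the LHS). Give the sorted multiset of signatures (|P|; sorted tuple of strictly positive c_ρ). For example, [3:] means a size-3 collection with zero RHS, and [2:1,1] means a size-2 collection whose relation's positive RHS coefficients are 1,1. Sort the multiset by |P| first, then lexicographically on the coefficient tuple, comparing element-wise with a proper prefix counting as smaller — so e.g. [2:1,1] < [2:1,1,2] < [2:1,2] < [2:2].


13 collections generate NE(X_Σ); each relation:

  • {5,8}:  v_{5} + v_{8} = v_{1}  so sig = [2:1]
  • {1,7}:  v_{1} + v_{7} = v_{3} + v_{6} + v_{9}  so sig = [2:1,1,1]
  • {2,7}:  v_{2} + v_{7} = v_{4} + v_{9} + v_{10}  so sig = [2:1,1,1]
  • {5,7}:  v_{5} + v_{7} = 2·v_{3} + v_{4} + v_{6}  so sig = [2:1,1,2]
  • {7,8}:  v_{7} + v_{8} = v_{6} + 2·v_{9} + v_{10}  so sig = [2:1,1,2]
  • {1,4,10}:  v_{1} + v_{4} + v_{10} = 0  so sig = [3:]
  • {2,3,6}:  v_{2} + v_{3} + v_{6} = 0  so sig = [3:]
  • {3,4,8}:  v_{3} + v_{4} + v_{8} = v_{9}  so sig = [3:1]
  • {5,9,10}:  v_{5} + v_{9} + v_{10} = v_{3}  so sig = [3:1]
  • {1,3,4}:  v_{1} + v_{3} + v_{4} = v_{5} + v_{9}  so sig = [3:1,1]
  • {1,9,10}:  v_{1} + v_{9} + v_{10} = v_{3} + v_{8}  so sig = [3:1,1]
  • {2,6,9}:  v_{2} + v_{6} + v_{9} = v_{4} + v_{8}  so sig = [3:1,1]
  • {3,4,6,9,10}:  v_{3} + v_{4} + v_{6} + v_{9} + v_{10} = v_{7}  so sig = [5:1]

Hence PRS(X_Σ) =
{ [2:1],  [2:1,1,1] ×2,  [2:1,1,2] ×2,  [3:] ×2,  [3:1] ×2,  [3:1,1] ×3,  [5:1] }


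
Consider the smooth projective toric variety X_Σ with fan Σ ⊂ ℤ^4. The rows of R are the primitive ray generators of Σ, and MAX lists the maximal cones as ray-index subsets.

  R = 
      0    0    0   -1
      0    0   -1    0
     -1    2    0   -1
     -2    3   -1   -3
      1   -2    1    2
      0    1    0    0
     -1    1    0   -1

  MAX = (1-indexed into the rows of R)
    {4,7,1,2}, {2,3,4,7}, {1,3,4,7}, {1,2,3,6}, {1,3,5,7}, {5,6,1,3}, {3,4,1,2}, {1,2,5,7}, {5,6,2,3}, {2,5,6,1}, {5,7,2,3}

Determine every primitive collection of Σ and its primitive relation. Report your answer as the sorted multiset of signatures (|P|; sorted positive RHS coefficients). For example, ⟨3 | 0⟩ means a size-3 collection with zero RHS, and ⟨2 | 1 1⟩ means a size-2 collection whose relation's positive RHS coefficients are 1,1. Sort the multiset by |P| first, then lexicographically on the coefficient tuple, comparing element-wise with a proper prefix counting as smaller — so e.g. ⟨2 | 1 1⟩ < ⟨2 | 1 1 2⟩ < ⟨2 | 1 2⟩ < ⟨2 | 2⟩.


Primitive collections (5):

  P={4,5}:  v_{4} + v_{5} = v_{7} — sig = ⟨2 | 1⟩
  P={6,7}:  v_{6} + v_{7} = v_{3} — sig = ⟨2 | 1⟩
  P={4,6}:  v_{4} + v_{6} = v_{1} + v_{2} + 2·v_{3} — sig = ⟨2 | 1 1 2⟩
  P={1,2,3,5}:  v_{1} + v_{2} + v_{3} + v_{5} = 0 — sig = ⟨4 | 0⟩
  P={1,2,3,7}:  v_{1} + v_{2} + v_{3} + v_{7} = v_{4} — sig = ⟨4 | 1⟩

Hence PRS(X_Σ) =
{ ⟨2 | 1⟩ ×2,  ⟨2 | 1 1 2⟩,  ⟨4 | 0⟩,  ⟨4 | 1⟩ }


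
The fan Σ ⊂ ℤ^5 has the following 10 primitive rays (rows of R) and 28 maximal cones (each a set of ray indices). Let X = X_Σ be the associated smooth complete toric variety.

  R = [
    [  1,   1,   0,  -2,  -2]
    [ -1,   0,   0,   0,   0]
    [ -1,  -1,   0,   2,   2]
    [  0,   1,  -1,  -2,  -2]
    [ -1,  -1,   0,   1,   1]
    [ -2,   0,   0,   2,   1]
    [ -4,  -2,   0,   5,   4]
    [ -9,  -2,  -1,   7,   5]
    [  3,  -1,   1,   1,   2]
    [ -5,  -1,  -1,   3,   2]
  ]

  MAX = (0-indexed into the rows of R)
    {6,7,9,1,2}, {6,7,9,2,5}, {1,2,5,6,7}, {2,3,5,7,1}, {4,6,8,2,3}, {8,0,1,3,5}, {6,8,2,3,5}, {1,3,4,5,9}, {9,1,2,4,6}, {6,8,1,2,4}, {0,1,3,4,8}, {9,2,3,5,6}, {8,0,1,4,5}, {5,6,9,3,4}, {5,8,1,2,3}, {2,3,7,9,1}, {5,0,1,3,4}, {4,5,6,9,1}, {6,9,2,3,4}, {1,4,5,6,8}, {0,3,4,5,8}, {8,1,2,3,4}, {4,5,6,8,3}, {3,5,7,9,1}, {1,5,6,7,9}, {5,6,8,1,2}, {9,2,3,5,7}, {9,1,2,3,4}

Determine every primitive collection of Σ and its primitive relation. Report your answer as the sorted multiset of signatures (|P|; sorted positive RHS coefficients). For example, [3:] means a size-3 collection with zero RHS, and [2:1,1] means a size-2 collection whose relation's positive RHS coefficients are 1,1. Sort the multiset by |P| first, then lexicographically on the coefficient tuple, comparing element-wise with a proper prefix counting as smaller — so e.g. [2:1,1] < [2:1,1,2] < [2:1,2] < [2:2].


Primitive collections (12):

  P={0,2}:  v_{0} + v_{2} = 0 ; sig = [2:]
  P={0,6}:  v_{0} + v_{6} = v_{4} + v_{5} ; sig = [2:1,1]
  P={0,7}:  v_{0} + v_{7} = v_{1} + v_{5} + v_{9} ; sig = [2:1,1,1]
  P={4,7}:  v_{4} + v_{7} = v_{1} + v_{6} + v_{9} ; sig = [2:1,1,1]
  P={0,9}:  v_{0} + v_{9} = v_{1} + v_{3} + v_{4} + v_{5} ; sig = [2:1,1,1,1]
  P={7,8}:  v_{7} + v_{8} = v_{1} + 3·v_{2} + v_{5} ; sig = [2:1,1,3]
  P={8,9}:  v_{8} + v_{9} = 2·v_{2} ; sig = [2:2]
  P={1,3,6}:  v_{1} + v_{3} + v_{6} = v_{9} ; sig = [3:1]
  P={2,4,5}:  v_{2} + v_{4} + v_{5} = v_{6} ; sig = [3:1]
  P={3,6,7}:  v_{3} + v_{6} + v_{7} = v_{2} + v_{5} + 2·v_{9} ; sig = [3:1,1,2]
  P={1,2,5,9}:  v_{1} + v_{2} + v_{5} + v_{9} = v_{7} ; sig = [4:1]
  P={1,3,4,5,8}:  v_{1} + v_{3} + v_{4} + v_{5} + v_{8} = v_{2} ; sig = [5:1]

Signatures (|P|; sorted positive RHS coefficients), sorted:
    [2:]
    [2:1,1]
    [2:1,1,1]
    [2:1,1,1]
    [2:1,1,1,1]
    [2:1,1,3]
    [2:2]
    [3:1]
    [3:1]
    [3:1,1,2]
    [4:1]
    [5:1]
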